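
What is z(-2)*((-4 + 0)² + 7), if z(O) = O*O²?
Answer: -184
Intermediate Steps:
z(O) = O³
z(-2)*((-4 + 0)² + 7) = (-2)³*((-4 + 0)² + 7) = -8*((-4)² + 7) = -8*(16 + 7) = -8*23 = -184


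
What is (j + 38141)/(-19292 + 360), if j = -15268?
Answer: -22873/18932 ≈ -1.2082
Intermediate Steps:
(j + 38141)/(-19292 + 360) = (-15268 + 38141)/(-19292 + 360) = 22873/(-18932) = 22873*(-1/18932) = -22873/18932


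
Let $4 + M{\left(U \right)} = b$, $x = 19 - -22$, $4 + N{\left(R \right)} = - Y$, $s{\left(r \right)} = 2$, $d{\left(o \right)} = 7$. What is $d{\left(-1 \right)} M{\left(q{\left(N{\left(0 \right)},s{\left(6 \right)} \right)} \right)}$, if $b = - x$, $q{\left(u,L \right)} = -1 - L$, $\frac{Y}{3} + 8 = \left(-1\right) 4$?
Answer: $-315$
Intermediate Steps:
$Y = -36$ ($Y = -24 + 3 \left(\left(-1\right) 4\right) = -24 + 3 \left(-4\right) = -24 - 12 = -36$)
$N{\left(R \right)} = 32$ ($N{\left(R \right)} = -4 - -36 = -4 + 36 = 32$)
$x = 41$ ($x = 19 + 22 = 41$)
$b = -41$ ($b = \left(-1\right) 41 = -41$)
$M{\left(U \right)} = -45$ ($M{\left(U \right)} = -4 - 41 = -45$)
$d{\left(-1 \right)} M{\left(q{\left(N{\left(0 \right)},s{\left(6 \right)} \right)} \right)} = 7 \left(-45\right) = -315$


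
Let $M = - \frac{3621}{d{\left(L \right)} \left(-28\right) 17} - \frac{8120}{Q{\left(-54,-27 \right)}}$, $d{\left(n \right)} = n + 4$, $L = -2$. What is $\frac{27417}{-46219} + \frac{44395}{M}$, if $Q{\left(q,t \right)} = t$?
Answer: $\frac{3089836734153}{21282509149} \approx 145.18$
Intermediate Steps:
$d{\left(n \right)} = 4 + n$
$M = \frac{460471}{1512}$ ($M = - \frac{3621}{\left(4 - 2\right) \left(-28\right) 17} - \frac{8120}{-27} = - \frac{3621}{2 \left(-28\right) 17} - - \frac{8120}{27} = - \frac{3621}{\left(-56\right) 17} + \frac{8120}{27} = - \frac{3621}{-952} + \frac{8120}{27} = \left(-3621\right) \left(- \frac{1}{952}\right) + \frac{8120}{27} = \frac{213}{56} + \frac{8120}{27} = \frac{460471}{1512} \approx 304.54$)
$\frac{27417}{-46219} + \frac{44395}{M} = \frac{27417}{-46219} + \frac{44395}{\frac{460471}{1512}} = 27417 \left(- \frac{1}{46219}\right) + 44395 \cdot \frac{1512}{460471} = - \frac{27417}{46219} + \frac{67125240}{460471} = \frac{3089836734153}{21282509149}$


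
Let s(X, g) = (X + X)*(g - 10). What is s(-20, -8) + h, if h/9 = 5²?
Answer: 945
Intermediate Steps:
s(X, g) = 2*X*(-10 + g) (s(X, g) = (2*X)*(-10 + g) = 2*X*(-10 + g))
h = 225 (h = 9*5² = 9*25 = 225)
s(-20, -8) + h = 2*(-20)*(-10 - 8) + 225 = 2*(-20)*(-18) + 225 = 720 + 225 = 945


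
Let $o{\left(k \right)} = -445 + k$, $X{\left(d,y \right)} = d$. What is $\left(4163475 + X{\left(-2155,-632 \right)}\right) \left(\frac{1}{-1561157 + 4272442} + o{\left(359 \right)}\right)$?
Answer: $- \frac{194059420502376}{542257} \approx -3.5787 \cdot 10^{8}$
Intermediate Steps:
$\left(4163475 + X{\left(-2155,-632 \right)}\right) \left(\frac{1}{-1561157 + 4272442} + o{\left(359 \right)}\right) = \left(4163475 - 2155\right) \left(\frac{1}{-1561157 + 4272442} + \left(-445 + 359\right)\right) = 4161320 \left(\frac{1}{2711285} - 86\right) = 4161320 \left(- \frac{233170509}{2711285}\right) = - \frac{194059420502376}{542257}$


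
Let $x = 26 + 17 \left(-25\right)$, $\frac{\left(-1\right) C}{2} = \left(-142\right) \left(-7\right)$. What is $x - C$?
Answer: $1589$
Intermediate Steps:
$C = -1988$ ($C = - 2 \left(\left(-142\right) \left(-7\right)\right) = \left(-2\right) 994 = -1988$)
$x = -399$ ($x = 26 - 425 = -399$)
$x - C = -399 - -1988 = -399 + 1988 = 1589$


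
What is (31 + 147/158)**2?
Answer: 25452025/24964 ≈ 1019.5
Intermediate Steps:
(31 + 147/158)**2 = (5045/158)**2 = 25452025/24964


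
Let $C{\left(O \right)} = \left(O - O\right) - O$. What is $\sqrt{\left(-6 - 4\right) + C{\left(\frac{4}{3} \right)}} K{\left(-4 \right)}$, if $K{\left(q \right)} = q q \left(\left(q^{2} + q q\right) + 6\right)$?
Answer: $\frac{608 i \sqrt{102}}{3} \approx 2046.8 i$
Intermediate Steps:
$C{\left(O \right)} = - O$ ($C{\left(O \right)} = 0 - O = - O$)
$K{\left(q \right)} = q^{2} \left(6 + 2 q^{2}\right)$ ($K{\left(q \right)} = q^{2} \left(\left(q^{2} + q^{2}\right) + 6\right) = q^{2} \left(2 q^{2} + 6\right) = q^{2} \left(6 + 2 q^{2}\right)$)
$\sqrt{\left(-6 - 4\right) + C{\left(\frac{4}{3} \right)}} K{\left(-4 \right)} = \sqrt{\left(-6 - 4\right) - \frac{4}{3}} \cdot 2 \left(-4\right)^{2} \left(3 + \left(-4\right)^{2}\right) = \sqrt{\left(-6 - 4\right) - 4 \cdot \frac{1}{3}} \cdot 2 \cdot 16 \left(3 + 16\right) = \sqrt{-10 - \frac{4}{3}} \cdot 2 \cdot 16 \cdot 19 = \sqrt{-10 - \frac{4}{3}} \cdot 608 = \sqrt{- \frac{34}{3}} \cdot 608 = \frac{i \sqrt{102}}{3} \cdot 608 = \frac{608 i \sqrt{102}}{3}$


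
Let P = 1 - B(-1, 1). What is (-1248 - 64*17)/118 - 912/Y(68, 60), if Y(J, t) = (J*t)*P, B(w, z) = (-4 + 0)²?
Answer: -1488079/75225 ≈ -19.782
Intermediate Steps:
B(w, z) = 16 (B(w, z) = (-4)² = 16)
P = -15 (P = 1 - 1*16 = 1 - 16 = -15)
Y(J, t) = -15*J*t (Y(J, t) = (J*t)*(-15) = -15*J*t)
(-1248 - 64*17)/118 - 912/Y(68, 60) = (-1248 - 64*17)/118 - 912/((-15*68*60)) = (-1248 - 1*1088)*(1/118) - 912/(-61200) = (-1248 - 1088)*(1/118) - 912*(-1/61200) = -2336*1/118 + 19/1275 = -1168/59 + 19/1275 = -1488079/75225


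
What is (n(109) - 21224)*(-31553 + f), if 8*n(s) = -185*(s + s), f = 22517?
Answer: 237332799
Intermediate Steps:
n(s) = -185*s/4 (n(s) = (-185*(s + s))/8 = (-370*s)/8 = -185*s/4)
(n(109) - 21224)*(-31553 + f) = (-185/4*109 - 21224)*(-31553 + 22517) = (-20165/4 - 21224)*(-9036) = -105061/4*(-9036) = 237332799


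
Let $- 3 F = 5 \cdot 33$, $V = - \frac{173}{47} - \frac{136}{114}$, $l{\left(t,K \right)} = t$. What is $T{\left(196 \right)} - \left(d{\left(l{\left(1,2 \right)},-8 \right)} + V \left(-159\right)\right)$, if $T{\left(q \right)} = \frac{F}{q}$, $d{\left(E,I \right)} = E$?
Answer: $- \frac{135860259}{175028} \approx -776.22$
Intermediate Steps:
$V = - \frac{13057}{2679}$ ($V = \left(-173\right) \frac{1}{47} - \frac{68}{57} = - \frac{173}{47} - \frac{68}{57} = - \frac{13057}{2679} \approx -4.8738$)
$F = -55$ ($F = - \frac{5 \cdot 33}{3} = \left(- \frac{1}{3}\right) 165 = -55$)
$T{\left(q \right)} = - \frac{55}{q}$
$T{\left(196 \right)} - \left(d{\left(l{\left(1,2 \right)},-8 \right)} + V \left(-159\right)\right) = - \frac{55}{196} - \left(1 - - \frac{692021}{893}\right) = \left(-55\right) \frac{1}{196} - \left(1 + \frac{692021}{893}\right) = - \frac{55}{196} - \frac{692914}{893} = - \frac{135860259}{175028}$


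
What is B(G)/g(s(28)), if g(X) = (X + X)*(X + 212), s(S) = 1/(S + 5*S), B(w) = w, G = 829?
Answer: 11698848/35617 ≈ 328.46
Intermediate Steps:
s(S) = 1/(6*S)
g(X) = 2*X*(212 + X) (g(X) = (2*X)*(212 + X) = 2*X*(212 + X))
B(G)/g(s(28)) = 829/((2*((1/6)/28)*(212 + (1/6)/28))) = 829/((2*((1/6)*(1/28))*(212 + (1/6)*(1/28)))) = 829/((2*(1/168)*(212 + 1/168))) = 829/((2*(1/168)*(35617/168))) = 829/(35617/14112) = 829*(14112/35617) = 11698848/35617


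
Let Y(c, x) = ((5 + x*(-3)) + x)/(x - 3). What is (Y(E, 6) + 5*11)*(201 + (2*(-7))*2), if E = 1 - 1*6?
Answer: 27334/3 ≈ 9111.3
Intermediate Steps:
E = -5 (E = 1 - 6 = -5)
Y(c, x) = (5 - 2*x)/(-3 + x) (Y(c, x) = ((5 - 3*x) + x)/(-3 + x) = (5 - 2*x)/(-3 + x))
(Y(E, 6) + 5*11)*(201 + (2*(-7))*2) = ((5 - 2*6)/(-3 + 6) + 5*11)*(201 + (2*(-7))*2) = ((5 - 12)/3 + 55)*(201 - 14*2) = ((⅓)*(-7) + 55)*(201 - 28) = (-7/3 + 55)*173 = (158/3)*173 = 27334/3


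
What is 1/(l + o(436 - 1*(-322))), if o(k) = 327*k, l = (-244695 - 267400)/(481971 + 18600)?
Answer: 500571/124074019391 ≈ 4.0345e-6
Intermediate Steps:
l = -512095/500571 ≈ -1.0230
1/(l + o(436 - 1*(-322))) = 1/(-512095/500571 + 327*(436 - 1*(-322))) = 1/(-512095/500571 + 327*(436 + 322)) = 1/(-512095/500571 + 327*758) = 1/(-512095/500571 + 247866) = 1/(124074019391/500571) = 500571/124074019391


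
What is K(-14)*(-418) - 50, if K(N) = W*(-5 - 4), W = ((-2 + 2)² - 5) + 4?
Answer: -3812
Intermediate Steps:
W = -1 (W = (0² - 5) + 4 = (0 - 5) + 4 = -5 + 4 = -1)
K(N) = 9 (K(N) = -(-5 - 4) = -1*(-9) = 9)
K(-14)*(-418) - 50 = 9*(-418) - 50 = -3762 - 50 = -3812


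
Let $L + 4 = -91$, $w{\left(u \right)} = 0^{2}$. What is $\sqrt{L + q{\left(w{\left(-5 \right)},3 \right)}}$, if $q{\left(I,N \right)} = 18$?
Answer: $i \sqrt{77} \approx 8.775 i$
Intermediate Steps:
$w{\left(u \right)} = 0$
$L = -95$ ($L = -4 - 91 = -95$)
$\sqrt{L + q{\left(w{\left(-5 \right)},3 \right)}} = \sqrt{-95 + 18} = \sqrt{-77} = i \sqrt{77}$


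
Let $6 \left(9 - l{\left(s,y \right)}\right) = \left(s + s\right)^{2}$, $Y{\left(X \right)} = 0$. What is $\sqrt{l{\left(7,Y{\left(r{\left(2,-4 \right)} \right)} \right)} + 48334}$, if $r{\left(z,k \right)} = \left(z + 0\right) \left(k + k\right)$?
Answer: $\frac{\sqrt{434793}}{3} \approx 219.8$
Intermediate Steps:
$r{\left(z,k \right)} = 2 k z$ ($r{\left(z,k \right)} = z 2 k = 2 k z$)
$l{\left(s,y \right)} = 9 - \frac{2 s^{2}}{3}$ ($l{\left(s,y \right)} = 9 - \frac{\left(s + s\right)^{2}}{6} = 9 - \frac{\left(2 s\right)^{2}}{6} = 9 - \frac{4 s^{2}}{6} = 9 - \frac{2 s^{2}}{3}$)
$\sqrt{l{\left(7,Y{\left(r{\left(2,-4 \right)} \right)} \right)} + 48334} = \sqrt{\left(9 - \frac{2 \cdot 7^{2}}{3}\right) + 48334} = \sqrt{\left(9 - \frac{98}{3}\right) + 48334} = \sqrt{- \frac{71}{3} + 48334} = \sqrt{\frac{144931}{3}} = \frac{\sqrt{434793}}{3}$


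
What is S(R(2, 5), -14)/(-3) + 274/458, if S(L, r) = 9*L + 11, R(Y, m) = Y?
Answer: -6230/687 ≈ -9.0684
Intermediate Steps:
S(L, r) = 11 + 9*L
S(R(2, 5), -14)/(-3) + 274/458 = (11 + 9*2)/(-3) + 274/458 = (11 + 18)*(-⅓) + 274*(1/458) = 29*(-⅓) + 137/229 = -29/3 + 137/229 = -6230/687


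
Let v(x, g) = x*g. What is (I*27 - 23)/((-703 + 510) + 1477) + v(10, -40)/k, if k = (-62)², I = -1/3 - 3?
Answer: -236993/1233924 ≈ -0.19206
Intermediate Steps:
I = -10/3 (I = -1*⅓ - 3 = -⅓ - 3 = -10/3 ≈ -3.3333)
k = 3844
v(x, g) = g*x
(I*27 - 23)/((-703 + 510) + 1477) + v(10, -40)/k = (-10/3*27 - 23)/((-703 + 510) + 1477) - 40*10/3844 = (-90 - 23)/(-193 + 1477) - 400*1/3844 = -113/1284 - 100/961 = -236993/1233924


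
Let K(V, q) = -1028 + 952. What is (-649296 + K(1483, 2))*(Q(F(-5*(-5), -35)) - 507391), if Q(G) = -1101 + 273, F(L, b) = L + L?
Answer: 330023188468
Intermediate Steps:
K(V, q) = -76
F(L, b) = 2*L
Q(G) = -828
(-649296 + K(1483, 2))*(Q(F(-5*(-5), -35)) - 507391) = (-649296 - 76)*(-828 - 507391) = -649372*(-508219) = 330023188468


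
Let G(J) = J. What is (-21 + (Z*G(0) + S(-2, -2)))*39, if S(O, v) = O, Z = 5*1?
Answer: -897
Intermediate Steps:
Z = 5
(-21 + (Z*G(0) + S(-2, -2)))*39 = (-21 + (5*0 - 2))*39 = (-21 + (0 - 2))*39 = (-21 - 2)*39 = -23*39 = -897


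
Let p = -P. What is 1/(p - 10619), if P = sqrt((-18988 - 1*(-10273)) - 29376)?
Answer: I/(sqrt(38091) - 10619*I) ≈ -9.4139e-5 + 1.7302e-6*I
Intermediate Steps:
P = I*sqrt(38091) (P = sqrt((-18988 + 10273) - 29376) = sqrt(-8715 - 29376) = sqrt(-38091) = I*sqrt(38091) ≈ 195.17*I)
p = -I*sqrt(38091) ≈ -195.17*I
1/(p - 10619) = 1/(-I*sqrt(38091) - 10619) = 1/(-10619 - I*sqrt(38091))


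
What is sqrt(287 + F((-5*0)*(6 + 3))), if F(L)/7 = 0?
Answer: sqrt(287) ≈ 16.941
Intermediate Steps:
F(L) = 0 (F(L) = 7*0 = 0)
sqrt(287 + F((-5*0)*(6 + 3))) = sqrt(287 + 0) = sqrt(287)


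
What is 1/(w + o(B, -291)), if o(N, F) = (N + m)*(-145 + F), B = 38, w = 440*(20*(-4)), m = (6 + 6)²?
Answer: -1/114552 ≈ -8.7297e-6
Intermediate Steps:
m = 144 (m = 12² = 144)
w = -35200 (w = 440*(-80) = -35200)
o(N, F) = (-145 + F)*(144 + N) (o(N, F) = (N + 144)*(-145 + F) = (144 + N)*(-145 + F) = (-145 + F)*(144 + N))
1/(w + o(B, -291)) = 1/(-35200 + (-20880 - 145*38 + 144*(-291) - 291*38)) = 1/(-35200 + (-20880 - 5510 - 41904 - 11058)) = 1/(-35200 - 79352) = 1/(-114552) = -1/114552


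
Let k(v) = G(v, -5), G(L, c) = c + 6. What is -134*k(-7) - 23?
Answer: -157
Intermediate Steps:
G(L, c) = 6 + c
k(v) = 1 (k(v) = 6 - 5 = 1)
-134*k(-7) - 23 = -134*1 - 23 = -134 - 23 = -157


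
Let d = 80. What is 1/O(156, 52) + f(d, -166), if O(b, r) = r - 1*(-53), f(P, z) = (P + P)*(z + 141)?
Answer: -419999/105 ≈ -4000.0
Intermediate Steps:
f(P, z) = 2*P*(141 + z) (f(P, z) = (2*P)*(141 + z) = 2*P*(141 + z))
O(b, r) = 53 + r (O(b, r) = r + 53 = 53 + r)
1/O(156, 52) + f(d, -166) = 1/(53 + 52) + 2*80*(141 - 166) = 1/105 + 2*80*(-25) = 1/105 - 4000 = -419999/105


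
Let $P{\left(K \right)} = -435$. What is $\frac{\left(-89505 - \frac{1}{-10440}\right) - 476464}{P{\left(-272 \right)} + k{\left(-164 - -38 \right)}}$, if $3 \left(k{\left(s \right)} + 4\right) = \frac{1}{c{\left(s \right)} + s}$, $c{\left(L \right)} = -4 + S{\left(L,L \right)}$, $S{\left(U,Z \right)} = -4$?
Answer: $\frac{395883996053}{307073460} \approx 1289.2$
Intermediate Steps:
$c{\left(L \right)} = -8$ ($c{\left(L \right)} = -4 - 4 = -8$)
$k{\left(s \right)} = -4 + \frac{1}{3 \left(-8 + s\right)}$
$\frac{\left(-89505 - \frac{1}{-10440}\right) - 476464}{P{\left(-272 \right)} + k{\left(-164 - -38 \right)}} = \frac{\left(-89505 - \frac{1}{-10440}\right) - 476464}{-435 + \frac{97 - 12 \left(-164 - -38\right)}{3 \left(-8 - 126\right)}} = \frac{\left(-89505 - - \frac{1}{10440}\right) - 476464}{-435 + \frac{97 - 12 \left(-164 + 38\right)}{3 \left(-8 + \left(-164 + 38\right)\right)}} = \frac{\left(-89505 + \frac{1}{10440}\right) - 476464}{-435 + \frac{97 - -1512}{3 \left(-8 - 126\right)}} = \frac{- \frac{934432199}{10440} - 476464}{-435 + \frac{97 + 1512}{3 \left(-134\right)}} = - \frac{5908716359}{10440 \left(-435 + \frac{1}{3} \left(- \frac{1}{134}\right) 1609\right)} = - \frac{5908716359}{10440 \left(-435 - \frac{1609}{402}\right)} = - \frac{5908716359}{10440 \left(- \frac{176479}{402}\right)} = \left(- \frac{5908716359}{10440}\right) \left(- \frac{402}{176479}\right) = \frac{395883996053}{307073460}$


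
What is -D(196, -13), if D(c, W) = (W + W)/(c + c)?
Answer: 13/196 ≈ 0.066326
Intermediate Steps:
D(c, W) = W/c (D(c, W) = (2*W)/((2*c)) = (2*W)*(1/(2*c)) = W/c)
-D(196, -13) = -(-13)/196 = -1*(-13/196) = 13/196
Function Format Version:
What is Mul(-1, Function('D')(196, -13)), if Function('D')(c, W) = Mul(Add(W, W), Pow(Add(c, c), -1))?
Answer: Rational(13, 196) ≈ 0.066326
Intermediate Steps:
Function('D')(c, W) = Mul(W, Pow(c, -1)) (Function('D')(c, W) = Mul(Mul(2, W), Pow(Mul(2, c), -1)) = Mul(Mul(2, W), Mul(Rational(1, 2), Pow(c, -1))) = Mul(W, Pow(c, -1)))
Mul(-1, Function('D')(196, -13)) = Mul(-1, Mul(-13, Pow(196, -1))) = Mul(-1, Mul(-13, Rational(1, 196))) = Mul(-1, Rational(-13, 196)) = Rational(13, 196)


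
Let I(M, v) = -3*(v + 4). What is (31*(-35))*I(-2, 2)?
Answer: 19530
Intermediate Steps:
I(M, v) = -12 - 3*v (I(M, v) = -3*(4 + v) = -12 - 3*v)
(31*(-35))*I(-2, 2) = (31*(-35))*(-12 - 3*2) = -1085*(-12 - 6) = -1085*(-18) = 19530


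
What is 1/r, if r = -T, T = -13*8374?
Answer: 1/108862 ≈ 9.1859e-6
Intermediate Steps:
T = -108862
r = 108862 (r = -1*(-108862) = 108862)
1/r = 1/108862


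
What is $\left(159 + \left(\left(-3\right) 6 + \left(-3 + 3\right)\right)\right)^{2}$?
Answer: $19881$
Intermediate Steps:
$\left(159 + \left(\left(-3\right) 6 + \left(-3 + 3\right)\right)\right)^{2} = \left(159 + \left(-18 + 0\right)\right)^{2} = \left(159 - 18\right)^{2} = 141^{2} = 19881$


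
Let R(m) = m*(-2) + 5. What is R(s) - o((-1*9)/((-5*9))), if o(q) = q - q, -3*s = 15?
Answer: 15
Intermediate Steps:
s = -5 (s = -⅓*15 = -5)
R(m) = 5 - 2*m (R(m) = -2*m + 5 = 5 - 2*m)
o(q) = 0
R(s) - o((-1*9)/((-5*9))) = (5 - 2*(-5)) - 1*0 = (5 + 10) + 0 = 15 + 0 = 15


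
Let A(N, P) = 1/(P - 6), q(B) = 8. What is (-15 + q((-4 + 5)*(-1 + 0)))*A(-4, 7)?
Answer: -7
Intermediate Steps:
A(N, P) = 1/(-6 + P)
(-15 + q((-4 + 5)*(-1 + 0)))*A(-4, 7) = (-15 + 8)/(-6 + 7) = -7/1 = -7*1 = -7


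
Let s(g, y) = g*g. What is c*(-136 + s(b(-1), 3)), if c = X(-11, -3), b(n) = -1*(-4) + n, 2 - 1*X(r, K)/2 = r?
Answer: -3302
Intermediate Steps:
X(r, K) = 4 - 2*r
b(n) = 4 + n
s(g, y) = g²
c = 26 (c = 4 - 2*(-11) = 4 + 22 = 26)
c*(-136 + s(b(-1), 3)) = 26*(-136 + (4 - 1)²) = 26*(-136 + 3²) = 26*(-136 + 9) = 26*(-127) = -3302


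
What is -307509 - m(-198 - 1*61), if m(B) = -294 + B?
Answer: -306956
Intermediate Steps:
-307509 - m(-198 - 1*61) = -307509 - (-294 + (-198 - 1*61)) = -307509 - (-294 + (-198 - 61)) = -307509 - (-294 - 259) = -307509 - 1*(-553) = -307509 + 553 = -306956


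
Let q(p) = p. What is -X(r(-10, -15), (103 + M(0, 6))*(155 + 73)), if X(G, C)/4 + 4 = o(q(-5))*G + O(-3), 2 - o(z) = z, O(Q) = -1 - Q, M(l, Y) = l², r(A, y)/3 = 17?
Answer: -1420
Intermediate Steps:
r(A, y) = 51 (r(A, y) = 3*17 = 51)
o(z) = 2 - z
X(G, C) = -8 + 28*G (X(G, C) = -16 + 4*((2 - 1*(-5))*G + (-1 - 1*(-3))) = -16 + 4*((2 + 5)*G + (-1 + 3)) = -16 + 4*(7*G + 2) = -16 + 4*(2 + 7*G) = -16 + (8 + 28*G) = -8 + 28*G)
-X(r(-10, -15), (103 + M(0, 6))*(155 + 73)) = -(-8 + 28*51) = -(-8 + 1428) = -1*1420 = -1420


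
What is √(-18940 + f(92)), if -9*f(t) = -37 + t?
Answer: I*√170515/3 ≈ 137.64*I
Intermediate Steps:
f(t) = 37/9 - t/9 (f(t) = -(-37 + t)/9 = 37/9 - t/9)
√(-18940 + f(92)) = √(-18940 + (37/9 - ⅑*92)) = √(-18940 + (37/9 - 92/9)) = √(-18940 - 55/9) = √(-170515/9) = I*√170515/3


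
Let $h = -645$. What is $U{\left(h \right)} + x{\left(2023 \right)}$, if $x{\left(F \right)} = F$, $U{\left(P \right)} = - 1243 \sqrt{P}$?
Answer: $2023 - 1243 i \sqrt{645} \approx 2023.0 - 31568.0 i$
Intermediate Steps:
$U{\left(h \right)} + x{\left(2023 \right)} = - 1243 \sqrt{-645} + 2023 = - 1243 i \sqrt{645} + 2023 = 2023 - 1243 i \sqrt{645}$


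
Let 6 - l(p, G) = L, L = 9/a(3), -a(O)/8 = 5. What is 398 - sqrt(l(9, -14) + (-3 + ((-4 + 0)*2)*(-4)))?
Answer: 398 - sqrt(14090)/20 ≈ 392.06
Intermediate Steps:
a(O) = -40 (a(O) = -8*5 = -40)
L = -9/40 (L = 9/(-40) = 9*(-1/40) = -9/40 ≈ -0.22500)
l(p, G) = 249/40 (l(p, G) = 6 - 1*(-9/40) = 6 + 9/40 = 249/40)
398 - sqrt(l(9, -14) + (-3 + ((-4 + 0)*2)*(-4))) = 398 - sqrt(249/40 + (-3 + ((-4 + 0)*2)*(-4))) = 398 - sqrt(249/40 + (-3 - 4*2*(-4))) = 398 - sqrt(249/40 + (-3 - 8*(-4))) = 398 - sqrt(249/40 + (-3 + 32)) = 398 - sqrt(249/40 + 29) = 398 - sqrt(1409/40) = 398 - sqrt(14090)/20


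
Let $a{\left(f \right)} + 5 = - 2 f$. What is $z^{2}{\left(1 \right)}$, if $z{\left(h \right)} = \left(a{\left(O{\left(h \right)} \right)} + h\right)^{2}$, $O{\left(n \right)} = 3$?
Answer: $10000$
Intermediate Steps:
$a{\left(f \right)} = -5 - 2 f$
$z{\left(h \right)} = \left(-11 + h\right)^{2}$ ($z{\left(h \right)} = \left(\left(-5 - 6\right) + h\right)^{2} = \left(-11 + h\right)^{2}$)
$z^{2}{\left(1 \right)} = \left(\left(-11 + 1\right)^{2}\right)^{2} = \left(\left(-10\right)^{2}\right)^{2} = 100^{2} = 10000$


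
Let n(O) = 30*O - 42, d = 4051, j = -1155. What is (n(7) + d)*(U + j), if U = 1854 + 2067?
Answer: 11669754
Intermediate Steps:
n(O) = -42 + 30*O
U = 3921
(n(7) + d)*(U + j) = ((-42 + 30*7) + 4051)*(3921 - 1155) = ((-42 + 210) + 4051)*2766 = (168 + 4051)*2766 = 4219*2766 = 11669754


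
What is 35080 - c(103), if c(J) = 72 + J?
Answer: 34905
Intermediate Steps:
35080 - c(103) = 35080 - (72 + 103) = 35080 - 1*175 = 35080 - 175 = 34905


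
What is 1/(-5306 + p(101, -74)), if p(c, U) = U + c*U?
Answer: -1/12854 ≈ -7.7797e-5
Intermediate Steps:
p(c, U) = U + U*c
1/(-5306 + p(101, -74)) = 1/(-5306 - 74*(1 + 101)) = 1/(-5306 - 74*102) = 1/(-5306 - 7548) = 1/(-12854) = -1/12854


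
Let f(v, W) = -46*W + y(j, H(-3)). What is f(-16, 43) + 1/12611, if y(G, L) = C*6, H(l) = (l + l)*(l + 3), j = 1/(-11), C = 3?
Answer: -24717559/12611 ≈ -1960.0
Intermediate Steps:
j = -1/11 ≈ -0.090909
H(l) = 2*l*(3 + l) (H(l) = (2*l)*(3 + l) = 2*l*(3 + l))
y(G, L) = 18 (y(G, L) = 3*6 = 18)
f(v, W) = 18 - 46*W (f(v, W) = -46*W + 18 = 18 - 46*W)
f(-16, 43) + 1/12611 = (18 - 46*43) + 1/12611 = (18 - 1978) + 1/12611 = -1960 + 1/12611 = -24717559/12611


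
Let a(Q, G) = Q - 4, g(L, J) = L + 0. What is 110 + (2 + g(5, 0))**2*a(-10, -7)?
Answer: -576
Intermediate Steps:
g(L, J) = L
a(Q, G) = -4 + Q
110 + (2 + g(5, 0))**2*a(-10, -7) = 110 + (2 + 5)**2*(-4 - 10) = 110 + 7**2*(-14) = 110 + 49*(-14) = 110 - 686 = -576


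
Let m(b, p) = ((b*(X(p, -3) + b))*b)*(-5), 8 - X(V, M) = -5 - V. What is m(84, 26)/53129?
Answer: -4339440/53129 ≈ -81.677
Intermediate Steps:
X(V, M) = 13 + V (X(V, M) = 8 - (-5 - V) = 8 + (5 + V) = 13 + V)
m(b, p) = -5*b**2*(13 + b + p) (m(b, p) = ((b*((13 + p) + b))*b)*(-5) = ((b*(13 + b + p))*b)*(-5) = (b**2*(13 + b + p))*(-5) = -5*b**2*(13 + b + p))
m(84, 26)/53129 = (5*84**2*(-13 - 1*84 - 1*26))/53129 = (5*7056*(-13 - 84 - 26))*(1/53129) = (5*7056*(-123))*(1/53129) = -4339440*1/53129 = -4339440/53129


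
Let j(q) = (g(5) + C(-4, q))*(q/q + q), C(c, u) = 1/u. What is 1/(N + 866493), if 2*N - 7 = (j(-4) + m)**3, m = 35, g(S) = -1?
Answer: 128/114635427 ≈ 1.1166e-6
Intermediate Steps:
j(q) = (1 + q)*(-1 + 1/q) (j(q) = (-1 + 1/q)*(q/q + q) = (-1 + 1/q)*(1 + q) = (1 + q)*(-1 + 1/q))
N = 3724323/128 (N = 7/2 + ((1/(-4) - 1*(-4)) + 35)**3/2 = 7/2 + ((-1/4 + 4) + 35)**3/2 = 7/2 + (15/4 + 35)**3/2 = 7/2 + (155/4)**3/2 = 7/2 + (1/2)*(3723875/64) = 7/2 + 3723875/128 = 3724323/128 ≈ 29096.)
1/(N + 866493) = 1/(3724323/128 + 866493) = 1/(114635427/128) = 128/114635427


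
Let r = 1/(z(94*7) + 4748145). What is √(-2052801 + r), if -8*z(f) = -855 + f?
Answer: 7*I*√60448175257403711057/37985357 ≈ 1432.8*I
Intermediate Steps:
z(f) = 855/8 - f/8 (z(f) = -(-855 + f)/8 = 855/8 - f/8)
r = 8/37985357 (r = 1/((855/8 - 47*7/4) + 4748145) = 1/((855/8 - ⅛*658) + 4748145) = 1/((855/8 - 329/4) + 4748145) = 1/(197/8 + 4748145) = 1/(37985357/8) = 8/37985357 ≈ 2.1061e-7)
√(-2052801 + r) = √(-2052801 + 8/37985357) = √(-77976378834949/37985357) = 7*I*√60448175257403711057/37985357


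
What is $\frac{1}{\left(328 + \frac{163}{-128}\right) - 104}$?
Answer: $\frac{128}{28509} \approx 0.0044898$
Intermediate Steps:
$\frac{1}{\left(328 + \frac{163}{-128}\right) - 104} = \frac{1}{\left(328 + 163 \left(- \frac{1}{128}\right)\right) - 104} = \frac{1}{\left(328 - \frac{163}{128}\right) - 104} = \frac{1}{\frac{41821}{128} - 104} = \frac{1}{\frac{28509}{128}} = \frac{128}{28509}$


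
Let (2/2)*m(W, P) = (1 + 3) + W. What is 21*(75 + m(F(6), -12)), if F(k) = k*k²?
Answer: 6195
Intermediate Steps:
F(k) = k³
m(W, P) = 4 + W (m(W, P) = (1 + 3) + W = 4 + W)
21*(75 + m(F(6), -12)) = 21*(75 + (4 + 6³)) = 21*(75 + (4 + 216)) = 21*(75 + 220) = 21*295 = 6195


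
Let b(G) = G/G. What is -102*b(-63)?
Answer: -102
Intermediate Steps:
b(G) = 1
-102*b(-63) = -102*1 = -102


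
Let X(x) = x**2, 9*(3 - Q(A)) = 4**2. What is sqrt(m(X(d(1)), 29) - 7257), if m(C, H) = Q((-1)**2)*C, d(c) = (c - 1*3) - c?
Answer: I*sqrt(7246) ≈ 85.123*I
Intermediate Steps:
d(c) = -3 (d(c) = (c - 3) - c = (-3 + c) - c = -3)
Q(A) = 11/9 (Q(A) = 3 - 1/9*4**2 = 3 - 1/9*16 = 3 - 16/9 = 11/9)
m(C, H) = 11*C/9
sqrt(m(X(d(1)), 29) - 7257) = sqrt((11/9)*(-3)**2 - 7257) = sqrt((11/9)*9 - 7257) = sqrt(11 - 7257) = sqrt(-7246) = I*sqrt(7246)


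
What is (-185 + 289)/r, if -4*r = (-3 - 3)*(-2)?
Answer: -104/3 ≈ -34.667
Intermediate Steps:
r = -3 (r = -(-3 - 3)*(-2)/4 = -(-3)*(-2)/2 = -1/4*12 = -3)
(-185 + 289)/r = (-185 + 289)/(-3) = 104*(-1/3) = -104/3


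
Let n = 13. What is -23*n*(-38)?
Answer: 11362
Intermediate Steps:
-23*n*(-38) = -23*13*(-38) = -299*(-38) = 11362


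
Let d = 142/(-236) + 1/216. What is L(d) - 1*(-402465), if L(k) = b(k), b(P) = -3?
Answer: 402462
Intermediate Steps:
d = -7609/12744 (d = 142*(-1/236) + 1*(1/216) = -71/118 + 1/216 = -7609/12744 ≈ -0.59706)
L(k) = -3
L(d) - 1*(-402465) = -3 - 1*(-402465) = -3 + 402465 = 402462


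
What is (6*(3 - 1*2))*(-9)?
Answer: -54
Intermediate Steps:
(6*(3 - 1*2))*(-9) = (6*(3 - 2))*(-9) = (6*1)*(-9) = 6*(-9) = -54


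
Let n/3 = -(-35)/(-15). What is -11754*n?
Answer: 82278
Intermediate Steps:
n = -7 (n = 3*(-(-35)/(-15)) = 3*(-(-35)*(-1)/15) = 3*(-5*7/15) = 3*(-7/3) = -7)
-11754*n = -11754*(-7) = 82278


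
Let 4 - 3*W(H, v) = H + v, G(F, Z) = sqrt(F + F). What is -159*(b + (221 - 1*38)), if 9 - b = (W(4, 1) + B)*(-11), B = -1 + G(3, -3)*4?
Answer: -28196 - 6996*sqrt(6) ≈ -45333.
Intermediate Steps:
G(F, Z) = sqrt(2)*sqrt(F) (G(F, Z) = sqrt(2*F) = sqrt(2)*sqrt(F))
W(H, v) = 4/3 - H/3 - v/3 (W(H, v) = 4/3 - (H + v)/3 = 4/3 + (-H/3 - v/3) = 4/3 - H/3 - v/3)
B = -1 + 4*sqrt(6) (B = -1 + (sqrt(2)*sqrt(3))*4 = -1 + sqrt(6)*4 = -1 + 4*sqrt(6) ≈ 8.7980)
b = -17/3 + 44*sqrt(6) (b = 9 - ((4/3 - 1/3*4 - 1/3*1) + (-1 + 4*sqrt(6)))*(-11) = 9 - ((4/3 - 4/3 - 1/3) + (-1 + 4*sqrt(6)))*(-11) = 9 - (-1/3 + (-1 + 4*sqrt(6)))*(-11) = 9 - (-4/3 + 4*sqrt(6))*(-11) = 9 - (44/3 - 44*sqrt(6)) = 9 + (-44/3 + 44*sqrt(6)) = -17/3 + 44*sqrt(6) ≈ 102.11)
-159*(b + (221 - 1*38)) = -159*((-17/3 + 44*sqrt(6)) + (221 - 1*38)) = -159*((-17/3 + 44*sqrt(6)) + (221 - 38)) = -159*((-17/3 + 44*sqrt(6)) + 183) = -159*(532/3 + 44*sqrt(6)) = -28196 - 6996*sqrt(6)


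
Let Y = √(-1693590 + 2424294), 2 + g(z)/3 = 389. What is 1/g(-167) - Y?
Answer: 1/1161 - 4*√45669 ≈ -854.81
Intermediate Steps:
g(z) = 1161 (g(z) = -6 + 3*389 = -6 + 1167 = 1161)
Y = 4*√45669 (Y = √730704 = 4*√45669 ≈ 854.81)
1/g(-167) - Y = 1/1161 - 4*√45669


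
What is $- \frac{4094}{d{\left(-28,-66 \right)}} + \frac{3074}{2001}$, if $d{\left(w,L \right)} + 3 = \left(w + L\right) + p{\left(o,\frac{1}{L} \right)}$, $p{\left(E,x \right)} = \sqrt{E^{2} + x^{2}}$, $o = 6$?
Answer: $\frac{123687225974}{2817186303} + \frac{270204 \sqrt{156817}}{40828787} \approx 46.525$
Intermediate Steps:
$d{\left(w,L \right)} = -3 + L + w + \sqrt{36 + \frac{1}{L^{2}}}$ ($d{\left(w,L \right)} = -3 + \left(\left(w + L\right) + \sqrt{6^{2} + \left(\frac{1}{L}\right)^{2}}\right) = -3 + \left(\left(L + w\right) + \sqrt{36 + \frac{1}{L^{2}}}\right) = -3 + \left(L + w + \sqrt{36 + \frac{1}{L^{2}}}\right) = -3 + L + w + \sqrt{36 + \frac{1}{L^{2}}}$)
$- \frac{4094}{d{\left(-28,-66 \right)}} + \frac{3074}{2001} = - \frac{4094}{-3 - 66 - 28 + \sqrt{36 + \frac{1}{4356}}} + \frac{3074}{2001} = - \frac{4094}{-3 - 66 - 28 + \sqrt{36 + \frac{1}{4356}}} + 3074 \cdot \frac{1}{2001} = - \frac{4094}{-3 - 66 - 28 + \sqrt{\frac{156817}{4356}}} + \frac{106}{69} = - \frac{4094}{-3 - 66 - 28 + \frac{\sqrt{156817}}{66}} + \frac{106}{69} = - \frac{4094}{-97 + \frac{\sqrt{156817}}{66}} + \frac{106}{69} = \frac{106}{69} - \frac{4094}{-97 + \frac{\sqrt{156817}}{66}}$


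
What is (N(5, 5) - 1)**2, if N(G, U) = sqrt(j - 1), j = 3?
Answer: (1 - sqrt(2))**2 ≈ 0.17157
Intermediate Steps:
N(G, U) = sqrt(2) (N(G, U) = sqrt(3 - 1) = sqrt(2))
(N(5, 5) - 1)**2 = (sqrt(2) - 1)**2 = (-1 + sqrt(2))**2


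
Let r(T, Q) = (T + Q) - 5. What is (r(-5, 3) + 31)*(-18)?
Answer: -432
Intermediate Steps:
r(T, Q) = -5 + Q + T (r(T, Q) = (Q + T) - 5 = -5 + Q + T)
(r(-5, 3) + 31)*(-18) = ((-5 + 3 - 5) + 31)*(-18) = (-7 + 31)*(-18) = 24*(-18) = -432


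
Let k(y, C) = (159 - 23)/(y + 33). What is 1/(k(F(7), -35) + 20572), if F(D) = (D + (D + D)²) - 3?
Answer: 233/4793412 ≈ 4.8608e-5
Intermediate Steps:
F(D) = -3 + D + 4*D² (F(D) = (D + (2*D)²) - 3 = (D + 4*D²) - 3 = -3 + D + 4*D²)
k(y, C) = 136/(33 + y)
1/(k(F(7), -35) + 20572) = 1/(136/(33 + (-3 + 7 + 4*7²)) + 20572) = 1/(136/(33 + (-3 + 7 + 4*49)) + 20572) = 1/(136/(33 + (-3 + 7 + 196)) + 20572) = 1/(136/(33 + 200) + 20572) = 1/(136/233 + 20572) = 1/(4793412/233) = 233/4793412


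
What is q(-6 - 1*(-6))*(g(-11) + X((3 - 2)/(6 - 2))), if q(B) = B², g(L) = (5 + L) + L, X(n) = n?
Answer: 0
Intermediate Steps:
g(L) = 5 + 2*L
q(-6 - 1*(-6))*(g(-11) + X((3 - 2)/(6 - 2))) = (-6 - 1*(-6))²*((5 + 2*(-11)) + (3 - 2)/(6 - 2)) = (-6 + 6)²*((5 - 22) + 1/4) = 0²*(-17 + 1*(¼)) = 0*(-17 + ¼) = 0*(-67/4) = 0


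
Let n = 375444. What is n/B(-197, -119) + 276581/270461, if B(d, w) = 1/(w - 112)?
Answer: -23456423410423/270461 ≈ -8.6728e+7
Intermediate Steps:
B(d, w) = 1/(-112 + w)
n/B(-197, -119) + 276581/270461 = 375444/(1/(-112 - 119)) + 276581/270461 = 375444/(1/(-231)) + 276581*(1/270461) = 375444/(-1/231) + 276581/270461 = 375444*(-231) + 276581/270461 = -86727564 + 276581/270461 = -23456423410423/270461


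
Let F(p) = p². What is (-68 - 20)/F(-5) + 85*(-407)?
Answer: -864963/25 ≈ -34599.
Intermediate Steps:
(-68 - 20)/F(-5) + 85*(-407) = (-68 - 20)/((-5)²) + 85*(-407) = -88/25 - 34595 = -864963/25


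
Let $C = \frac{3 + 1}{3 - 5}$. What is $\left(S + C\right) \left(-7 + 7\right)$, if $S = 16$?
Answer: $0$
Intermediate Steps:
$C = -2$ ($C = \frac{4}{-2} = 4 \left(- \frac{1}{2}\right) = -2$)
$\left(S + C\right) \left(-7 + 7\right) = \left(16 - 2\right) \left(-7 + 7\right) = 14 \cdot 0 = 0$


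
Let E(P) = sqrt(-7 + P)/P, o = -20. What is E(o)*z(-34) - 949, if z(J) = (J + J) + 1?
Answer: -949 + 201*I*sqrt(3)/20 ≈ -949.0 + 17.407*I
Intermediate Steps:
E(P) = sqrt(-7 + P)/P
z(J) = 1 + 2*J (z(J) = 2*J + 1 = 1 + 2*J)
E(o)*z(-34) - 949 = (sqrt(-7 - 20)/(-20))*(1 + 2*(-34)) - 949 = (-3*I*sqrt(3)/20)*(1 - 68) - 949 = -3*I*sqrt(3)/20*(-67) - 949 = 201*I*sqrt(3)/20 - 949 = -949 + 201*I*sqrt(3)/20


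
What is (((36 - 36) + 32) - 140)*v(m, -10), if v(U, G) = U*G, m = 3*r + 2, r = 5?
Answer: 18360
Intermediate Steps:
m = 17 (m = 3*5 + 2 = 15 + 2 = 17)
v(U, G) = G*U
(((36 - 36) + 32) - 140)*v(m, -10) = (((36 - 36) + 32) - 140)*(-10*17) = ((0 + 32) - 140)*(-170) = (32 - 140)*(-170) = -108*(-170) = 18360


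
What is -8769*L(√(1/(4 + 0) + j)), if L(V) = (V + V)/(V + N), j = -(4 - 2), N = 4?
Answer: -17538*√7/(√7 - 8*I) ≈ -1729.1 - 5228.3*I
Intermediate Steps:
j = -2 (j = -1*2 = -2)
L(V) = 2*V/(4 + V) (L(V) = (V + V)/(V + 4) = (2*V)/(4 + V) = 2*V/(4 + V))
-8769*L(√(1/(4 + 0) + j)) = -17538*√(1/(4 + 0) - 2)/(4 + √(1/(4 + 0) - 2)) = -17538*√(1/4 - 2)/(4 + √(1/4 - 2)) = -17538*√(¼ - 2)/(4 + √(¼ - 2)) = -17538*√(-7/4)/(4 + √(-7/4)) = -17538*I*√7/2/(4 + I*√7/2) = -8769*I*√7/(4 + I*√7/2)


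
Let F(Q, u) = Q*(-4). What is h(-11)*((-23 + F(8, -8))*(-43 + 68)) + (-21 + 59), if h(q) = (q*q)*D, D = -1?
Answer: 166413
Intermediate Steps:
F(Q, u) = -4*Q
h(q) = -q**2 (h(q) = (q*q)*(-1) = q**2*(-1) = -q**2)
h(-11)*((-23 + F(8, -8))*(-43 + 68)) + (-21 + 59) = (-1*(-11)**2)*((-23 - 4*8)*(-43 + 68)) + (-21 + 59) = (-1*121)*((-23 - 32)*25) + 38 = -(-6655)*25 + 38 = -121*(-1375) + 38 = 166375 + 38 = 166413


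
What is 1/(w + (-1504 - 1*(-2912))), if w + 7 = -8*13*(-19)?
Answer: 1/3377 ≈ 0.00029612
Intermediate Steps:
w = 1969 (w = -7 - 8*13*(-19) = -7 - 104*(-19) = -7 + 1976 = 1969)
1/(w + (-1504 - 1*(-2912))) = 1/(1969 + (-1504 - 1*(-2912))) = 1/(1969 + (-1504 + 2912)) = 1/(1969 + 1408) = 1/3377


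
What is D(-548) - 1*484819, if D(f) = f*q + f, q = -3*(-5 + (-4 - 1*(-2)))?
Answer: -496875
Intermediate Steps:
q = 21 (q = -3*(-5 + (-4 + 2)) = -3*(-5 - 2) = -3*(-7) = 21)
D(f) = 22*f (D(f) = f*21 + f = 21*f + f = 22*f)
D(-548) - 1*484819 = 22*(-548) - 1*484819 = -12056 - 484819 = -496875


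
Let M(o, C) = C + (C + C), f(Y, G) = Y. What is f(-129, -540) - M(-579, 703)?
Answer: -2238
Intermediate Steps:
M(o, C) = 3*C (M(o, C) = C + 2*C = 3*C)
f(-129, -540) - M(-579, 703) = -129 - 3*703 = -129 - 1*2109 = -129 - 2109 = -2238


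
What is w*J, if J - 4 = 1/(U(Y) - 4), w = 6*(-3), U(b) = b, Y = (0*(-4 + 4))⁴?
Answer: -135/2 ≈ -67.500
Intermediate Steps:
Y = 0 (Y = (0*0)⁴ = 0⁴ = 0)
w = -18
J = 15/4 (J = 4 + 1/(0 - 4) = 4 + 1/(-4) = 4 - ¼ = 15/4 ≈ 3.7500)
w*J = -18*15/4 = -135/2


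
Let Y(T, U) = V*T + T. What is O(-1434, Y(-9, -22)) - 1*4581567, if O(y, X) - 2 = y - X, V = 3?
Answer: -4582963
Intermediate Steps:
Y(T, U) = 4*T (Y(T, U) = 3*T + T = 4*T)
O(y, X) = 2 + y - X (O(y, X) = 2 + (y - X) = 2 + y - X)
O(-1434, Y(-9, -22)) - 1*4581567 = (2 - 1434 - 4*(-9)) - 1*4581567 = (2 - 1434 - 1*(-36)) - 4581567 = (2 - 1434 + 36) - 4581567 = -1396 - 4581567 = -4582963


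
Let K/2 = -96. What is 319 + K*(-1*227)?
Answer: 43903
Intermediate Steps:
K = -192 (K = 2*(-96) = -192)
319 + K*(-1*227) = 319 - (-192)*227 = 319 - 192*(-227) = 319 + 43584 = 43903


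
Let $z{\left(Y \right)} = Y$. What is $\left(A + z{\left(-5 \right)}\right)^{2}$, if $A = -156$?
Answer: $25921$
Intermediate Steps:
$\left(A + z{\left(-5 \right)}\right)^{2} = \left(-156 - 5\right)^{2} = \left(-161\right)^{2} = 25921$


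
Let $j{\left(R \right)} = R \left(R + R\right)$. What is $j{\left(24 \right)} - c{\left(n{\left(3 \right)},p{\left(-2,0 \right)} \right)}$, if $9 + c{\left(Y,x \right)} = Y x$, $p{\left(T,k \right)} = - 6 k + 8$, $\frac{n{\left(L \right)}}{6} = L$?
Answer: $1017$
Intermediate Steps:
$n{\left(L \right)} = 6 L$
$p{\left(T,k \right)} = 8 - 6 k$
$c{\left(Y,x \right)} = -9 + Y x$
$j{\left(R \right)} = 2 R^{2}$ ($j{\left(R \right)} = R 2 R = 2 R^{2}$)
$j{\left(24 \right)} - c{\left(n{\left(3 \right)},p{\left(-2,0 \right)} \right)} = 2 \cdot 24^{2} - \left(-9 + 6 \cdot 3 \left(8 - 0\right)\right) = 2 \cdot 576 - \left(-9 + 18 \left(8 + 0\right)\right) = 1152 - \left(-9 + 18 \cdot 8\right) = 1152 - \left(-9 + 144\right) = 1152 - 135 = 1017$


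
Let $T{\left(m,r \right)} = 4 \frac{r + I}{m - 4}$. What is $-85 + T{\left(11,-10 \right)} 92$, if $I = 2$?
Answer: $- \frac{3539}{7} \approx -505.57$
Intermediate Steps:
$T{\left(m,r \right)} = \frac{4 \left(2 + r\right)}{-4 + m}$ ($T{\left(m,r \right)} = 4 \frac{r + 2}{m - 4} = 4 \frac{2 + r}{-4 + m} = \frac{4 \left(2 + r\right)}{-4 + m}$)
$-85 + T{\left(11,-10 \right)} 92 = -85 + \frac{4 \left(2 - 10\right)}{-4 + 11} \cdot 92 = -85 + 4 \cdot \frac{1}{7} \left(-8\right) 92 = -85 - \frac{2944}{7} = - \frac{3539}{7}$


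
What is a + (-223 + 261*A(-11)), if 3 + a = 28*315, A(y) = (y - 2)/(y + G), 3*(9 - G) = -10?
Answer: 24197/4 ≈ 6049.3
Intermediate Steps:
G = 37/3 (G = 9 - 1/3*(-10) = 9 + 10/3 = 37/3 ≈ 12.333)
A(y) = (-2 + y)/(37/3 + y) (A(y) = (y - 2)/(y + 37/3) = (-2 + y)/(37/3 + y))
a = 8817 (a = -3 + 28*315 = -3 + 8820 = 8817)
a + (-223 + 261*A(-11)) = 8817 + (-223 + 261*(3*(-2 - 11)/(37 + 3*(-11)))) = 8817 + (-223 + 261*(3*(-13)/(37 - 33))) = 8817 + (-223 + 261*(3*(-13)/4)) = 8817 + (-223 + 261*(3*(1/4)*(-13))) = 8817 + (-223 + 261*(-39/4)) = 8817 + (-223 - 10179/4) = 8817 - 11071/4 = 24197/4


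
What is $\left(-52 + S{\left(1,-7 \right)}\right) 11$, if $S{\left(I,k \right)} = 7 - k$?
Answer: $-418$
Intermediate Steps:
$\left(-52 + S{\left(1,-7 \right)}\right) 11 = \left(-52 + \left(7 - -7\right)\right) 11 = \left(-52 + \left(7 + 7\right)\right) 11 = \left(-52 + 14\right) 11 = \left(-38\right) 11 = -418$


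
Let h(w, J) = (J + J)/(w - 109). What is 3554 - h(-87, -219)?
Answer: 348073/98 ≈ 3551.8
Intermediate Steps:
h(w, J) = 2*J/(-109 + w) (h(w, J) = (2*J)/(-109 + w) = 2*J/(-109 + w))
3554 - h(-87, -219) = 3554 - 2*(-219)/(-109 - 87) = 3554 - 2*(-219)/(-196) = 3554 - 2*(-219)*(-1)/196 = 3554 - 1*219/98 = 3554 - 219/98 = 348073/98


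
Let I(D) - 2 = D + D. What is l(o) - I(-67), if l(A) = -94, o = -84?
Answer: 38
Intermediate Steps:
I(D) = 2 + 2*D (I(D) = 2 + (D + D) = 2 + 2*D)
l(o) - I(-67) = -94 - (2 + 2*(-67)) = -94 - (2 - 134) = -94 - 1*(-132) = -94 + 132 = 38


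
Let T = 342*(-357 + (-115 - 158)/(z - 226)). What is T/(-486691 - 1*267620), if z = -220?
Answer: 9060093/56070451 ≈ 0.16158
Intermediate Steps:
T = -27180279/223 (T = 342*(-357 + (-115 - 158)/(-220 - 226)) = 342*(-357 - 273/(-446)) = 342*(-357 - 273*(-1/446)) = 342*(-357 + 273/446) = 342*(-158949/446) = -27180279/223 ≈ -1.2188e+5)
T/(-486691 - 1*267620) = -27180279/(223*(-486691 - 1*267620)) = -27180279/(223*(-486691 - 267620)) = -27180279/223/(-754311) = -27180279/223*(-1/754311) = 9060093/56070451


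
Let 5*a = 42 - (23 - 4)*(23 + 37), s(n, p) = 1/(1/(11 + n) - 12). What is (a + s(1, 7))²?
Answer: 24672241476/511225 ≈ 48261.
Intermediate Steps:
s(n, p) = 1/(-12 + 1/(11 + n))
a = -1098/5 (a = (42 - (23 - 4)*(23 + 37))/5 = (42 - 19*60)/5 = (42 - 1*1140)/5 = (42 - 1140)/5 = (⅕)*(-1098) = -1098/5 ≈ -219.60)
(a + s(1, 7))² = (-1098/5 + (-11 - 1*1)/(131 + 12*1))² = (-1098/5 + (-11 - 1)/(131 + 12))² = (-1098/5 - 12/143)² = (-157074/715)² = 24672241476/511225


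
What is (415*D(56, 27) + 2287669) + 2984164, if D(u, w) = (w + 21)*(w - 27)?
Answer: 5271833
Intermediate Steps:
D(u, w) = (-27 + w)*(21 + w) (D(u, w) = (21 + w)*(-27 + w) = (-27 + w)*(21 + w))
(415*D(56, 27) + 2287669) + 2984164 = (415*(-567 + 27² - 6*27) + 2287669) + 2984164 = (415*(-567 + 729 - 162) + 2287669) + 2984164 = (415*0 + 2287669) + 2984164 = (0 + 2287669) + 2984164 = 2287669 + 2984164 = 5271833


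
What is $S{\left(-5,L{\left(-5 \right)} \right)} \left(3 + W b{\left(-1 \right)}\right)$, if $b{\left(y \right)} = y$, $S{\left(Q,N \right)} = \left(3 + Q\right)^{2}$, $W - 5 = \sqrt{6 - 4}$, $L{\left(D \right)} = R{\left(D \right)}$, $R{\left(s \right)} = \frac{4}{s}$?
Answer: $-8 - 4 \sqrt{2} \approx -13.657$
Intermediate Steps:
$L{\left(D \right)} = \frac{4}{D}$
$W = 5 + \sqrt{2}$ ($W = 5 + \sqrt{6 - 4} = 5 + \sqrt{2} \approx 6.4142$)
$S{\left(-5,L{\left(-5 \right)} \right)} \left(3 + W b{\left(-1 \right)}\right) = \left(3 - 5\right)^{2} \left(3 + \left(5 + \sqrt{2}\right) \left(-1\right)\right) = \left(-2\right)^{2} \left(3 - \left(5 + \sqrt{2}\right)\right) = 4 \left(-2 - \sqrt{2}\right) = -8 - 4 \sqrt{2}$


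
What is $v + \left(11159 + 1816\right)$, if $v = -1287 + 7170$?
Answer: $18858$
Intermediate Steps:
$v = 5883$
$v + \left(11159 + 1816\right) = 5883 + \left(11159 + 1816\right) = 5883 + 12975 = 18858$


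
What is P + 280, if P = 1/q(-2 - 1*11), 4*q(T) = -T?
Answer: 3644/13 ≈ 280.31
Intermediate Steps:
q(T) = -T/4 (q(T) = (-T)/4 = -T/4)
P = 4/13 (P = 1/(-(-2 - 1*11)/4) = 1/(-(-2 - 11)/4) = 1/(-¼*(-13)) = 1/(13/4) = 4/13 ≈ 0.30769)
P + 280 = 4/13 + 280 = 3644/13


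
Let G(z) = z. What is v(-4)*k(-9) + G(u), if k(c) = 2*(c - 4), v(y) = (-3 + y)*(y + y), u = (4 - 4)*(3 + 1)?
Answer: -1456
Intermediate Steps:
u = 0 (u = 0*4 = 0)
v(y) = 2*y*(-3 + y) (v(y) = (-3 + y)*(2*y) = 2*y*(-3 + y))
k(c) = -8 + 2*c (k(c) = 2*(-4 + c) = -8 + 2*c)
v(-4)*k(-9) + G(u) = (2*(-4)*(-3 - 4))*(-8 + 2*(-9)) + 0 = (2*(-4)*(-7))*(-8 - 18) + 0 = 56*(-26) + 0 = -1456 + 0 = -1456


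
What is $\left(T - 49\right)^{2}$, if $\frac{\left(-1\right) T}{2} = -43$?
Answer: $1369$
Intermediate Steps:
$T = 86$ ($T = \left(-2\right) \left(-43\right) = 86$)
$\left(T - 49\right)^{2} = \left(86 - 49\right)^{2} = 37^{2} = 1369$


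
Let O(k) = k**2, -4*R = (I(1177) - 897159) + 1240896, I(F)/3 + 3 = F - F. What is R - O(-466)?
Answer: -303088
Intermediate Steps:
I(F) = -9 (I(F) = -9 + 3*(F - F) = -9 + 3*0 = -9 + 0 = -9)
R = -85932 (R = -((-9 - 897159) + 1240896)/4 = -(-897168 + 1240896)/4 = -1/4*343728 = -85932)
R - O(-466) = -85932 - 1*(-466)**2 = -85932 - 1*217156 = -85932 - 217156 = -303088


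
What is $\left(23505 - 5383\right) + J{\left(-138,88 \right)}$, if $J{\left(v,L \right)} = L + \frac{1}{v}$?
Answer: $\frac{2512979}{138} \approx 18210.0$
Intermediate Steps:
$\left(23505 - 5383\right) + J{\left(-138,88 \right)} = \left(23505 - 5383\right) + \left(88 + \frac{1}{-138}\right) = 18122 + \left(88 - \frac{1}{138}\right) = 18122 + \frac{12143}{138} = \frac{2512979}{138}$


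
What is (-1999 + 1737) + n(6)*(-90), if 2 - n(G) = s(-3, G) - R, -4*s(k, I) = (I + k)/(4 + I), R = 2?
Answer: -2515/4 ≈ -628.75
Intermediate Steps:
s(k, I) = -(I + k)/(4*(4 + I))
n(G) = 4 - (3 - G)/(4*(4 + G)) (n(G) = 2 - ((-G - 1*(-3))/(4*(4 + G)) - 1*2) = 2 - ((-G + 3)/(4*(4 + G)) - 2) = 2 - ((3 - G)/(4*(4 + G)) - 2) = 2 - (-2 + (3 - G)/(4*(4 + G))) = 2 + (2 - (3 - G)/(4*(4 + G))) = 4 - (3 - G)/(4*(4 + G)))
(-1999 + 1737) + n(6)*(-90) = (-1999 + 1737) + ((61 + 17*6)/(4*(4 + 6)))*(-90) = -262 + ((1/4)*(61 + 102)/10)*(-90) = -262 + ((1/4)*(1/10)*163)*(-90) = -262 + (163/40)*(-90) = -262 - 1467/4 = -2515/4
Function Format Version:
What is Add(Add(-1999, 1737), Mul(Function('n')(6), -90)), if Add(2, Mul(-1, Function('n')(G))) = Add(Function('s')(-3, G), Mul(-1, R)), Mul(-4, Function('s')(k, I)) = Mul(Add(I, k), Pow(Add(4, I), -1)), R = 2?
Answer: Rational(-2515, 4) ≈ -628.75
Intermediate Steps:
Function('s')(k, I) = Mul(Rational(-1, 4), Pow(Add(4, I), -1), Add(I, k)) (Function('s')(k, I) = Mul(Rational(-1, 4), Mul(Add(I, k), Pow(Add(4, I), -1))) = Mul(Rational(-1, 4), Mul(Pow(Add(4, I), -1), Add(I, k))) = Mul(Rational(-1, 4), Pow(Add(4, I), -1), Add(I, k)))
Function('n')(G) = Add(4, Mul(Rational(-1, 4), Pow(Add(4, G), -1), Add(3, Mul(-1, G)))) (Function('n')(G) = Add(2, Mul(-1, Add(Mul(Rational(1, 4), Pow(Add(4, G), -1), Add(Mul(-1, G), Mul(-1, -3))), Mul(-1, 2)))) = Add(2, Mul(-1, Add(Mul(Rational(1, 4), Pow(Add(4, G), -1), Add(Mul(-1, G), 3)), -2))) = Add(2, Mul(-1, Add(Mul(Rational(1, 4), Pow(Add(4, G), -1), Add(3, Mul(-1, G))), -2))) = Add(2, Mul(-1, Add(-2, Mul(Rational(1, 4), Pow(Add(4, G), -1), Add(3, Mul(-1, G)))))) = Add(2, Add(2, Mul(Rational(-1, 4), Pow(Add(4, G), -1), Add(3, Mul(-1, G))))) = Add(4, Mul(Rational(-1, 4), Pow(Add(4, G), -1), Add(3, Mul(-1, G)))))
Add(Add(-1999, 1737), Mul(Function('n')(6), -90)) = Add(Add(-1999, 1737), Mul(Mul(Rational(1, 4), Pow(Add(4, 6), -1), Add(61, Mul(17, 6))), -90)) = Add(-262, Mul(Mul(Rational(1, 4), Pow(10, -1), Add(61, 102)), -90)) = Add(-262, Mul(Mul(Rational(1, 4), Rational(1, 10), 163), -90)) = Add(-262, Mul(Rational(163, 40), -90)) = Add(-262, Rational(-1467, 4)) = Rational(-2515, 4)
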